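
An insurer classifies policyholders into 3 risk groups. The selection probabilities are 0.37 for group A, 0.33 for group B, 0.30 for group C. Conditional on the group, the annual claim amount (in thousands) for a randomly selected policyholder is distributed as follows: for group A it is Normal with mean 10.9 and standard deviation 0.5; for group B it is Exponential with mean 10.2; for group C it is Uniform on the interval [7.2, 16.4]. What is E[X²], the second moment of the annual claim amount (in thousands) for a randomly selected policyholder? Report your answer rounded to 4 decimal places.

156.6066

For each component E[X²] = Var + (mean)², giving A: 119.06; B: 208.08; C: 146.293.
Overall E[X²] = 0.37·119.06 + 0.33·208.08 + 0.3·146.293 = 156.607.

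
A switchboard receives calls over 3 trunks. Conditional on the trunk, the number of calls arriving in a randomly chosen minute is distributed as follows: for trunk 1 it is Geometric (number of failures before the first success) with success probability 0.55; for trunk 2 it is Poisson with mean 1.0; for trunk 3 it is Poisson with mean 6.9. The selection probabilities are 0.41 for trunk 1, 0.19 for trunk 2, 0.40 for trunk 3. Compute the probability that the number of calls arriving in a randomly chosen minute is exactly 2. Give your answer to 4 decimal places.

0.0902

Conditional on each trunk, P(X = 2): 1: 0.111375; 2: 0.18394; 3: 0.0239903.
By total probability, P(X = 2) = 0.41·0.111375 + 0.19·0.18394 + 0.4·0.0239903 = 0.0902084.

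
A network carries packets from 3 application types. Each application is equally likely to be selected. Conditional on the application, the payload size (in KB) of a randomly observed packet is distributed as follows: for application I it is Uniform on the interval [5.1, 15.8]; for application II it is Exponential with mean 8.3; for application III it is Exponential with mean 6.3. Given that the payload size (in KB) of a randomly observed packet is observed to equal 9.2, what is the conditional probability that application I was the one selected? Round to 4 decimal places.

Likelihoods f(9.2 | ·): I: 0.0934579; II: 0.0397681; III: 0.0368512.
Posterior ∝ prior × likelihood. Numerator for I: 0.333333·0.0934579 = 0.0311526.
Normalizing constant: 0.333333·0.0934579 + 0.333333·0.0397681 + 0.333333·0.0368512 = 0.0566924.
P(I | observation) = 0.0311526 / 0.0566924 = 0.549503.

0.5495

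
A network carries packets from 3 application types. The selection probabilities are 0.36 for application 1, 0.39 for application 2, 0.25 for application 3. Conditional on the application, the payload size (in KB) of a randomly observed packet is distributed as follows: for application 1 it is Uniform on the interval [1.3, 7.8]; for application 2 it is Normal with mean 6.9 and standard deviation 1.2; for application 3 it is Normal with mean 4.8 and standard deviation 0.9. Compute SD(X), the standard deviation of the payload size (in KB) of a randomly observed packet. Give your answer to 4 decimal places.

Per component, 1: μ=4.55, E[X²]=24.2233; 2: μ=6.9, E[X²]=49.05; 3: μ=4.8, E[X²]=23.85.
E[X] = 0.36·4.55 + 0.39·6.9 + 0.25·4.8 = 5.529.
E[X²] = 0.36·24.2233 + 0.39·49.05 + 0.25·23.85 = 33.8124.
Var(X) = E[X²] − (E[X])² = 33.8124 − 30.5698 = 3.24256.
SD(X) = √3.24256 = 1.80071.

1.8007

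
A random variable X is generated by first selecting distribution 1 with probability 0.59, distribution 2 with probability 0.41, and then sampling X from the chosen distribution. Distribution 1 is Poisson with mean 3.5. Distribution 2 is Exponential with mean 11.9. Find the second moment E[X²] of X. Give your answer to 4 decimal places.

125.4127

For each component E[X²] = Var + (mean)², giving 1: 15.75; 2: 283.22.
Overall E[X²] = 0.59·15.75 + 0.41·283.22 = 125.413.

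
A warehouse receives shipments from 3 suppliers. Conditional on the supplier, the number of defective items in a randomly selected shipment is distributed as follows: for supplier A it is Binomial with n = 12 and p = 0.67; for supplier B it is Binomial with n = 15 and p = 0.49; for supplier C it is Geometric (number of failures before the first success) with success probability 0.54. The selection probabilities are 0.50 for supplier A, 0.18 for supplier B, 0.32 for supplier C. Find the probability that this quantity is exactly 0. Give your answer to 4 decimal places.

Conditional on each supplier, P(X = 0): A: 1.66789e-06; B: 4.10726e-05; C: 0.54.
By total probability, P(X = 0) = 0.5·1.66789e-06 + 0.18·4.10726e-05 + 0.32·0.54 = 0.172808.

0.1728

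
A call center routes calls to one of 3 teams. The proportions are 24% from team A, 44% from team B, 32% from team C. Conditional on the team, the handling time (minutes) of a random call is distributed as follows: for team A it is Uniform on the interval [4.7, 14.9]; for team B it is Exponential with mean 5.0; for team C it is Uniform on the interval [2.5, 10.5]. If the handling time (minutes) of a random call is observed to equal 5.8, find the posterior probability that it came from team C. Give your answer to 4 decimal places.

Likelihoods f(5.8 | ·): A: 0.0980392; B: 0.0626972; C: 0.125.
Posterior ∝ prior × likelihood. Numerator for C: 0.32·0.125 = 0.04.
Normalizing constant: 0.24·0.0980392 + 0.44·0.0626972 + 0.32·0.125 = 0.0911162.
P(C | observation) = 0.04 / 0.0911162 = 0.439.

0.4390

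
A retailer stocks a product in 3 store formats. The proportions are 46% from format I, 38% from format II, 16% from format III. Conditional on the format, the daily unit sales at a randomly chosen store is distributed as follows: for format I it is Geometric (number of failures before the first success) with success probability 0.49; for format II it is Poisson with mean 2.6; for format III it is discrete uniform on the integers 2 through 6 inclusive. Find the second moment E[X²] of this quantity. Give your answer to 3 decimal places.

For each component E[X²] = Var + (mean)², giving I: 3.20741; II: 9.36; III: 18.
Overall E[X²] = 0.46·3.20741 + 0.38·9.36 + 0.16·18 = 7.91221.

7.912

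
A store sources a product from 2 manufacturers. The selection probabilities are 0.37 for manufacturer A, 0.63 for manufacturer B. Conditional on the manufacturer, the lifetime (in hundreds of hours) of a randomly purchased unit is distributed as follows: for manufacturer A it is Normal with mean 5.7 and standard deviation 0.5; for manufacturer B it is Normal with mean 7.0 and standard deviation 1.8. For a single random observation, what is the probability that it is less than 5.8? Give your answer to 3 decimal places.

Conditional on each manufacturer, P(X < 5.8): A: 0.57926; B: 0.252493.
By total probability, P(X < 5.8) = 0.37·0.57926 + 0.63·0.252493 = 0.373396.

0.373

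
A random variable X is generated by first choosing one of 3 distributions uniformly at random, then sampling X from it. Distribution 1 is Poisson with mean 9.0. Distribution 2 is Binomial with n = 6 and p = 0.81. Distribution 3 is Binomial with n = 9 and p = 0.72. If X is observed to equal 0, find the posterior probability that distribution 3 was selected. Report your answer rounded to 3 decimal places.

0.058

Likelihoods P(X=0 | ·): 1: 0.00012341; 2: 4.70459e-05; 3: 1.05785e-05.
Posterior ∝ prior × likelihood. Numerator for 3: 0.333333·1.05785e-05 = 3.52615e-06.
Normalizing constant: 0.333333·0.00012341 + 0.333333·4.70459e-05 + 0.333333·1.05785e-05 = 6.03447e-05.
P(3 | observation) = 3.52615e-06 / 6.03447e-05 = 0.0584335.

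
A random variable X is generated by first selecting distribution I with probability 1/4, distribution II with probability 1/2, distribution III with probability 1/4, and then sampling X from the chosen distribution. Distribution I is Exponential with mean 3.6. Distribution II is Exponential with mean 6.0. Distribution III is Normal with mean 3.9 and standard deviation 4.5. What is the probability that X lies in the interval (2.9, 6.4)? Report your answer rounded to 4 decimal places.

0.2804

Conditional on each component, P(2.9 < X < 6.4): I: 0.277826; II: 0.27257; III: 0.298672.
By total probability, P(2.9 < X < 6.4) = 0.25·0.277826 + 0.5·0.27257 + 0.25·0.298672 = 0.28041.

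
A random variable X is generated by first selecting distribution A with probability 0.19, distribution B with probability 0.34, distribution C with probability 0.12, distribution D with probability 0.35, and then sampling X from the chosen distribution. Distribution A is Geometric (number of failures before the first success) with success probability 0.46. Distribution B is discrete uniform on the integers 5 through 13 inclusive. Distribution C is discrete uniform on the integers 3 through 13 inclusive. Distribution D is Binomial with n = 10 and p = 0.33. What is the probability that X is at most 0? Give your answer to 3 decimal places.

0.094

Conditional on each component, P(X ≤ 0): A: 0.46; B: 0; C: 0; D: 0.0182284.
By total probability, P(X ≤ 0) = 0.19·0.46 + 0.34·0 + 0.12·0 + 0.35·0.0182284 = 0.0937799.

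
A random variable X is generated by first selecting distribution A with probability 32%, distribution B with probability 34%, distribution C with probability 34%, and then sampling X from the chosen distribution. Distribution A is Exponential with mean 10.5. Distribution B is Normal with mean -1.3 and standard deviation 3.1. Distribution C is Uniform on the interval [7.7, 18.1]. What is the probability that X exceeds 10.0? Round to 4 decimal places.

Conditional on each component, P(X > 10.0): A: 0.385821; B: 0.000133612; C: 0.778846.
By total probability, P(X > 10.0) = 0.32·0.385821 + 0.34·0.000133612 + 0.34·0.778846 = 0.388316.

0.3883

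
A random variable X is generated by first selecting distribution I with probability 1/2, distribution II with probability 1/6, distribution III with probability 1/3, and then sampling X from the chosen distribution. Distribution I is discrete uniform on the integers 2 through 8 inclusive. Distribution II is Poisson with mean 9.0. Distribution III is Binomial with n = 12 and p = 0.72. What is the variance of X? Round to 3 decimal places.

Per component, I: μ=5, E[X²]=29; II: μ=9, E[X²]=90; III: μ=8.64, E[X²]=77.0688.
E[X] = 0.5·5 + 0.166667·9 + 0.333333·8.64 = 6.88.
E[X²] = 0.5·29 + 0.166667·90 + 0.333333·77.0688 = 55.1896.
Var(X) = E[X²] − (E[X])² = 55.1896 − 47.3344 = 7.8552.

7.855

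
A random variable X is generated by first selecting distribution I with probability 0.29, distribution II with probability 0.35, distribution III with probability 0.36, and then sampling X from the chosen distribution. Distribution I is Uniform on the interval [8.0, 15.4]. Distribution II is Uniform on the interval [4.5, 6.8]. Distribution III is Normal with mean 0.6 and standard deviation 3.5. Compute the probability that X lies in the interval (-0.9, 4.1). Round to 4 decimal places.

0.1826

Conditional on each component, P(-0.9 < X < 4.1): I: 0; II: 0; III: 0.507227.
By total probability, P(-0.9 < X < 4.1) = 0.29·0 + 0.35·0 + 0.36·0.507227 = 0.182602.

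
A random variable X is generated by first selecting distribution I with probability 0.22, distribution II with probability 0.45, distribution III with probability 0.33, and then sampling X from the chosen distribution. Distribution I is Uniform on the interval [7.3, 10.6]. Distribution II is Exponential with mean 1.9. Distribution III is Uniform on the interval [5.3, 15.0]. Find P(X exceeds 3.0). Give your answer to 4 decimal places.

Conditional on each component, P(X > 3.0): I: 1; II: 0.206192; III: 1.
By total probability, P(X > 3.0) = 0.22·1 + 0.45·0.206192 + 0.33·1 = 0.642786.

0.6428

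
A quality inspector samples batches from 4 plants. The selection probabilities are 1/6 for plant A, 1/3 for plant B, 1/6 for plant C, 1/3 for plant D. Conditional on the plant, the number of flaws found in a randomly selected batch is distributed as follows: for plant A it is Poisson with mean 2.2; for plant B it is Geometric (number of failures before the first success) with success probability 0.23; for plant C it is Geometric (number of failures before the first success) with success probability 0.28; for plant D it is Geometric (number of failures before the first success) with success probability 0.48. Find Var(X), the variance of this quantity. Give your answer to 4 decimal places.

Per component, A: μ=2.2, E[X²]=7.04; B: μ=3.34783, E[X²]=25.7637; C: μ=2.57143, E[X²]=15.7959; D: μ=1.08333, E[X²]=3.43056.
E[X] = 0.166667·2.2 + 0.333333·3.34783 + 0.166667·2.57143 + 0.333333·1.08333 = 2.27229.
E[X²] = 0.166667·7.04 + 0.333333·25.7637 + 0.166667·15.7959 + 0.333333·3.43056 = 13.5374.
Var(X) = E[X²] − (E[X])² = 13.5374 − 5.16331 = 8.3741.

8.3741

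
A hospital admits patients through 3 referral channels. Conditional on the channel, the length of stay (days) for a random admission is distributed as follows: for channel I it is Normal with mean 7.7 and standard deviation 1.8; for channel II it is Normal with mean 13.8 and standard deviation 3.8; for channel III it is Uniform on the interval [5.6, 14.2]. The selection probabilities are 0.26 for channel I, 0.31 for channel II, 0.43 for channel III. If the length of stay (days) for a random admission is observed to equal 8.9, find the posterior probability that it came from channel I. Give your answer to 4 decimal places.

Likelihoods f(8.9 | ·): I: 0.177471; II: 0.0457158; III: 0.116279.
Posterior ∝ prior × likelihood. Numerator for I: 0.26·0.177471 = 0.0461425.
Normalizing constant: 0.26·0.177471 + 0.31·0.0457158 + 0.43·0.116279 = 0.110314.
P(I | observation) = 0.0461425 / 0.110314 = 0.418282.

0.4183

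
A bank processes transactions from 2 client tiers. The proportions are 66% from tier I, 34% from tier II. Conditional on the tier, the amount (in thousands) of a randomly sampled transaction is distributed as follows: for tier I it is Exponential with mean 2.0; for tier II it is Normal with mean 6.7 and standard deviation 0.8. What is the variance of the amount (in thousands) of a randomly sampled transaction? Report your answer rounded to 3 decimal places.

7.815

Per component, I: μ=2, E[X²]=8; II: μ=6.7, E[X²]=45.53.
E[X] = 0.66·2 + 0.34·6.7 = 3.598.
E[X²] = 0.66·8 + 0.34·45.53 = 20.7602.
Var(X) = E[X²] − (E[X])² = 20.7602 − 12.9456 = 7.8146.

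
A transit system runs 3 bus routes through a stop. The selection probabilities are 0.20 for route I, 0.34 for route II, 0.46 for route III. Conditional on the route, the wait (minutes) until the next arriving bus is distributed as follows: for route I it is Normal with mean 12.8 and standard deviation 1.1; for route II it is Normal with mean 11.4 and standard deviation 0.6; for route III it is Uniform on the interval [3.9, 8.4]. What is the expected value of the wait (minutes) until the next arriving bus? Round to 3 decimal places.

9.265

Component means — I: 12.8; II: 11.4; III: 6.15.
E[X] = 0.2·12.8 + 0.34·11.4 + 0.46·6.15 = 9.265.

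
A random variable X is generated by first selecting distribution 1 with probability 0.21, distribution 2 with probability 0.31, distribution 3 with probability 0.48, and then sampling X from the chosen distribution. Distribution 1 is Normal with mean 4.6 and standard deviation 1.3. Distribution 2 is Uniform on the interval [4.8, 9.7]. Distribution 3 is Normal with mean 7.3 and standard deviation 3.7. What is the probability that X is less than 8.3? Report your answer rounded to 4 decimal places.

0.7221

Conditional on each component, P(X < 8.3): 1: 0.997787; 2: 0.714286; 3: 0.606524.
By total probability, P(X < 8.3) = 0.21·0.997787 + 0.31·0.714286 + 0.48·0.606524 = 0.722095.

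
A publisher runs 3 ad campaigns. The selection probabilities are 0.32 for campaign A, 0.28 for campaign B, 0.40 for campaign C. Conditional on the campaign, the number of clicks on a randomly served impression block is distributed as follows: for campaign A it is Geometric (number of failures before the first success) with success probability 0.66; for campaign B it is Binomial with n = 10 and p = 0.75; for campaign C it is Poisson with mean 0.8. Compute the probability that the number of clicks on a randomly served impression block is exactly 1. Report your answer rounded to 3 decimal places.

Conditional on each campaign, P(X = 1): A: 0.2244; B: 2.86102e-05; C: 0.359463.
By total probability, P(X = 1) = 0.32·0.2244 + 0.28·2.86102e-05 + 0.4·0.359463 = 0.215601.

0.216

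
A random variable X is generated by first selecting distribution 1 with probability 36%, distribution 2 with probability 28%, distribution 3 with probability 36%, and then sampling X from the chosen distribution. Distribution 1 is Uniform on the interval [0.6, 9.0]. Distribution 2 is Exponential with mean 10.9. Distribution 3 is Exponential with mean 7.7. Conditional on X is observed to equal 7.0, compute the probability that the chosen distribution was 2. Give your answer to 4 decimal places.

0.1797

Likelihoods f(7.0 | ·): 1: 0.119048; 2: 0.0482691; 3: 0.0523234.
Posterior ∝ prior × likelihood. Numerator for 2: 0.28·0.0482691 = 0.0135153.
Normalizing constant: 0.36·0.119048 + 0.28·0.0482691 + 0.36·0.0523234 = 0.0752089.
P(2 | observation) = 0.0135153 / 0.0752089 = 0.179704.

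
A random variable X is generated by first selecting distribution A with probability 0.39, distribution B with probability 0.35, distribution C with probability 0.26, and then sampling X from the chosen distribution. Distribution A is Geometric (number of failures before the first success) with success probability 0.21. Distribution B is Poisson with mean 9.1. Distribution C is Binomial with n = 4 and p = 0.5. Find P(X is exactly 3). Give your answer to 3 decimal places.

0.110

Conditional on each component, P(X = 3): A: 0.103538; B: 0.0140247; C: 0.25.
By total probability, P(X = 3) = 0.39·0.103538 + 0.35·0.0140247 + 0.26·0.25 = 0.110289.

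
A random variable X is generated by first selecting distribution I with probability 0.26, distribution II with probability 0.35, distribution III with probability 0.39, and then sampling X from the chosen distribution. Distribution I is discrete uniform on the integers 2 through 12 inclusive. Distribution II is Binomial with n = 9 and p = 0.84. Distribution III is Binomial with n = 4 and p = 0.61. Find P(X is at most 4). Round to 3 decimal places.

0.464

Conditional on each component, P(X ≤ 4): I: 0.272727; II: 0.0074847; III: 1.
By total probability, P(X ≤ 4) = 0.26·0.272727 + 0.35·0.0074847 + 0.39·1 = 0.463529.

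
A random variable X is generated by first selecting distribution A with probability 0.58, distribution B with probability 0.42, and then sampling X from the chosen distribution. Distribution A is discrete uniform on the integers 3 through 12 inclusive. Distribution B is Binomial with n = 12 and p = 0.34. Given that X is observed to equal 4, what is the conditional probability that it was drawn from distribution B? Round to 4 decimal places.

0.6330

Likelihoods P(X=4 | ·): A: 0.1; B: 0.238162.
Posterior ∝ prior × likelihood. Numerator for B: 0.42·0.238162 = 0.100028.
Normalizing constant: 0.58·0.1 + 0.42·0.238162 = 0.158028.
P(B | observation) = 0.100028 / 0.158028 = 0.632976.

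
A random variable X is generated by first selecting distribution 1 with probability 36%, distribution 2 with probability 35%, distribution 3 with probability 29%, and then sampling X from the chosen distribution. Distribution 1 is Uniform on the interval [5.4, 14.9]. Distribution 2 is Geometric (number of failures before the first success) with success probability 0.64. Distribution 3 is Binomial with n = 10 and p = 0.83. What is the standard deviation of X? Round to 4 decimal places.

4.6304

Per component, 1: μ=10.15, E[X²]=110.543; 2: μ=0.5625, E[X²]=1.19531; 3: μ=8.3, E[X²]=70.301.
E[X] = 0.36·10.15 + 0.35·0.5625 + 0.29·8.3 = 6.25787.
E[X²] = 0.36·110.543 + 0.35·1.19531 + 0.29·70.301 = 60.6012.
Var(X) = E[X²] − (E[X])² = 60.6012 − 39.161 = 21.4402.
SD(X) = √21.4402 = 4.63036.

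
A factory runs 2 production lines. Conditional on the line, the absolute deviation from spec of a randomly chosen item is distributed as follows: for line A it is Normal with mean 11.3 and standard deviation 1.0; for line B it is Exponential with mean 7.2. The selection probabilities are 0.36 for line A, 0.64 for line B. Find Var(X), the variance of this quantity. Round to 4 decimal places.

Per component, A: μ=11.3, E[X²]=128.69; B: μ=7.2, E[X²]=103.68.
E[X] = 0.36·11.3 + 0.64·7.2 = 8.676.
E[X²] = 0.36·128.69 + 0.64·103.68 = 112.684.
Var(X) = E[X²] − (E[X])² = 112.684 − 75.273 = 37.4106.

37.4106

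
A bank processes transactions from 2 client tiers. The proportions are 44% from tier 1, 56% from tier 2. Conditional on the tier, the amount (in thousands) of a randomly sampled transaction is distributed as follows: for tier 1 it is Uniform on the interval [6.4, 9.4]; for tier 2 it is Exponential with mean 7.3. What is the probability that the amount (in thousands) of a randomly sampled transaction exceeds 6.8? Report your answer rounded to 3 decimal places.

0.602

Conditional on each tier, P(X > 6.8): 1: 0.866667; 2: 0.39396.
By total probability, P(X > 6.8) = 0.44·0.866667 + 0.56·0.39396 = 0.601951.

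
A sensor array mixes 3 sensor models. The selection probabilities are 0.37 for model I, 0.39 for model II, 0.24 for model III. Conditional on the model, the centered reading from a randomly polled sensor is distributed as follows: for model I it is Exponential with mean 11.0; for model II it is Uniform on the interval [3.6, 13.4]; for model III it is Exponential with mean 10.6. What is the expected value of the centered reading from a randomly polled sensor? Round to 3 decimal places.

9.929

Component means — I: 11; II: 8.5; III: 10.6.
E[X] = 0.37·11 + 0.39·8.5 + 0.24·10.6 = 9.929.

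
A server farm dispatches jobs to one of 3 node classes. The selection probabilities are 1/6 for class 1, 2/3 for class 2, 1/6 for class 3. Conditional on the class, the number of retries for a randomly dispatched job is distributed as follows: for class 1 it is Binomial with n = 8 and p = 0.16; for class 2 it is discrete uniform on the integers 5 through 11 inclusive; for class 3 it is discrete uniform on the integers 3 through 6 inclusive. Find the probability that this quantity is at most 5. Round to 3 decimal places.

0.387

Conditional on each class, P(X ≤ 5): 1: 0.99965; 2: 0.142857; 3: 0.75.
By total probability, P(X ≤ 5) = 0.166667·0.99965 + 0.666667·0.142857 + 0.166667·0.75 = 0.386846.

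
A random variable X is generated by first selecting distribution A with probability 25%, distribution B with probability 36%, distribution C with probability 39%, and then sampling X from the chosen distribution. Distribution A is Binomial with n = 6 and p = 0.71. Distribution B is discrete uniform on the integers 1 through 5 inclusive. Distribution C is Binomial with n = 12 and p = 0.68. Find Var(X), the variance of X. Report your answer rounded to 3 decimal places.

Per component, A: μ=4.26, E[X²]=19.383; B: μ=3, E[X²]=11; C: μ=8.16, E[X²]=69.1968.
E[X] = 0.25·4.26 + 0.36·3 + 0.39·8.16 = 5.3274.
E[X²] = 0.25·19.383 + 0.36·11 + 0.39·69.1968 = 35.7925.
Var(X) = E[X²] − (E[X])² = 35.7925 − 28.3812 = 7.41131.

7.411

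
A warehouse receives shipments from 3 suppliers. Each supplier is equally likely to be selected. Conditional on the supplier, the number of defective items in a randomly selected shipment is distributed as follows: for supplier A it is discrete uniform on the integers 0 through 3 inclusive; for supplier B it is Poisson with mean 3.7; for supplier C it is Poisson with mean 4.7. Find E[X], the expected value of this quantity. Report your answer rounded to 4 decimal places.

Component means — A: 1.5; B: 3.7; C: 4.7.
E[X] = 0.333333·1.5 + 0.333333·3.7 + 0.333333·4.7 = 3.3.

3.3000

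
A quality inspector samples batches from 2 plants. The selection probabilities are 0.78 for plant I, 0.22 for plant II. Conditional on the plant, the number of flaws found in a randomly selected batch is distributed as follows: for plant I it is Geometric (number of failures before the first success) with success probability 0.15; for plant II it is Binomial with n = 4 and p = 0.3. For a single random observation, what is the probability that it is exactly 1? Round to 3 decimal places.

Conditional on each plant, P(X = 1): I: 0.1275; II: 0.4116.
By total probability, P(X = 1) = 0.78·0.1275 + 0.22·0.4116 = 0.190002.

0.190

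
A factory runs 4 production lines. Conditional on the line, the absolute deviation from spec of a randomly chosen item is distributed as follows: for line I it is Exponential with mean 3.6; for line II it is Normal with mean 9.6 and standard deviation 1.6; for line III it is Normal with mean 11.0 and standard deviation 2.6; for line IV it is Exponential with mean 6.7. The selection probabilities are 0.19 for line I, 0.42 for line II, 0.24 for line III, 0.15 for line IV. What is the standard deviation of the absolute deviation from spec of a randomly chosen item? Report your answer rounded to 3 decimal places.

4.351

Per component, I: μ=3.6, E[X²]=25.92; II: μ=9.6, E[X²]=94.72; III: μ=11, E[X²]=127.76; IV: μ=6.7, E[X²]=89.78.
E[X] = 0.19·3.6 + 0.42·9.6 + 0.24·11 + 0.15·6.7 = 8.361.
E[X²] = 0.19·25.92 + 0.42·94.72 + 0.24·127.76 + 0.15·89.78 = 88.8366.
Var(X) = E[X²] − (E[X])² = 88.8366 − 69.9063 = 18.9303.
SD(X) = √18.9303 = 4.35089.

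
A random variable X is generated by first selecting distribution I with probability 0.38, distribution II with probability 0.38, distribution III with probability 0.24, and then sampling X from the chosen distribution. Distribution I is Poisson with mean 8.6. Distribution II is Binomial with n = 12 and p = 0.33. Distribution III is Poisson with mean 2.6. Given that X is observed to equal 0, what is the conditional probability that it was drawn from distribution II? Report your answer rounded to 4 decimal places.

Likelihoods P(X=0 | ·): I: 0.000184106; II: 0.00818272; III: 0.0742736.
Posterior ∝ prior × likelihood. Numerator for II: 0.38·0.00818272 = 0.00310943.
Normalizing constant: 0.38·0.000184106 + 0.38·0.00818272 + 0.24·0.0742736 = 0.0210051.
P(II | observation) = 0.00310943 / 0.0210051 = 0.148033.

0.1480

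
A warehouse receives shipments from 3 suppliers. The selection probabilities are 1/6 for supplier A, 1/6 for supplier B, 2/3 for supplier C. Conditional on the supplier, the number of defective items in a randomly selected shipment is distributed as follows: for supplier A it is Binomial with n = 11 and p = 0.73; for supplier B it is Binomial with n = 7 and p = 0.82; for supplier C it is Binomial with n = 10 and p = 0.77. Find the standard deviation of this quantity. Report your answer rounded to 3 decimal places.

Per component, A: μ=8.03, E[X²]=66.649; B: μ=5.74, E[X²]=33.9808; C: μ=7.7, E[X²]=61.061.
E[X] = 0.166667·8.03 + 0.166667·5.74 + 0.666667·7.7 = 7.42833.
E[X²] = 0.166667·66.649 + 0.166667·33.9808 + 0.666667·61.061 = 57.479.
Var(X) = E[X²] − (E[X])² = 57.479 − 55.1801 = 2.29883.
SD(X) = √2.29883 = 1.51619.

1.516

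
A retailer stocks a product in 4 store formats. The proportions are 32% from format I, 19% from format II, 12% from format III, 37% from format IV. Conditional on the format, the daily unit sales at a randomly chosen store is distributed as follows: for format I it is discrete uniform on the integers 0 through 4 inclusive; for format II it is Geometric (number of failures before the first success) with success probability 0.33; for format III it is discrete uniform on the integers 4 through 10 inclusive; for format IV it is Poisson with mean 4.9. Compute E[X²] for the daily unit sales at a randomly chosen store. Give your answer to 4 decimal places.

20.9289

For each component E[X²] = Var + (mean)², giving I: 6; II: 10.2746; III: 53; IV: 28.91.
Overall E[X²] = 0.32·6 + 0.19·10.2746 + 0.12·53 + 0.37·28.91 = 20.9289.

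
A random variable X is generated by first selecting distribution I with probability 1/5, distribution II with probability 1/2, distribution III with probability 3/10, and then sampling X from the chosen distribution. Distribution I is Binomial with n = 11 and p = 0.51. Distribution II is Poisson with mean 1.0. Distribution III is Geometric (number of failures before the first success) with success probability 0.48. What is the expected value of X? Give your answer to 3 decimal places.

Component means — I: 5.61; II: 1; III: 1.08333.
E[X] = 0.2·5.61 + 0.5·1 + 0.3·1.08333 = 1.947.

1.947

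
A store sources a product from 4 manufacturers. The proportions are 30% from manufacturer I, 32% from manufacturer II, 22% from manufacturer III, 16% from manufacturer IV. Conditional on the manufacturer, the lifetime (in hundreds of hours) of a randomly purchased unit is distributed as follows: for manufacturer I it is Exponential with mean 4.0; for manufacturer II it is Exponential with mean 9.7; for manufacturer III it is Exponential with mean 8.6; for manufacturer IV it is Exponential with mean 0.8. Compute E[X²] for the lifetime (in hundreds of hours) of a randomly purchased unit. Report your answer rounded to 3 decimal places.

102.565

For each component E[X²] = Var + (mean)², giving I: 32; II: 188.18; III: 147.92; IV: 1.28.
Overall E[X²] = 0.3·32 + 0.32·188.18 + 0.22·147.92 + 0.16·1.28 = 102.565.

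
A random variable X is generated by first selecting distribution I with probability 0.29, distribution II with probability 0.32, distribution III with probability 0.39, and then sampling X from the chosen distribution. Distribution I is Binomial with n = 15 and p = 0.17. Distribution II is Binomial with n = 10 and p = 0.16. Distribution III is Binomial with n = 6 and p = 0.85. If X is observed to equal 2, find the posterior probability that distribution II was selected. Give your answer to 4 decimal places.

Likelihoods P(X=2 | ·): I: 0.269217; II: 0.285553; III: 0.00548648.
Posterior ∝ prior × likelihood. Numerator for II: 0.32·0.285553 = 0.091377.
Normalizing constant: 0.29·0.269217 + 0.32·0.285553 + 0.39·0.00548648 = 0.17159.
P(II | observation) = 0.091377 / 0.17159 = 0.532532.

0.5325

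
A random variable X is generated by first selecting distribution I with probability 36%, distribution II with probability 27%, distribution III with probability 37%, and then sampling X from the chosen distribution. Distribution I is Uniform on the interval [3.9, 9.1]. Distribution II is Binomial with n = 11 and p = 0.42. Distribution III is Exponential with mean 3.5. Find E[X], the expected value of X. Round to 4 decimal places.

Component means — I: 6.5; II: 4.62; III: 3.5.
E[X] = 0.36·6.5 + 0.27·4.62 + 0.37·3.5 = 4.8824.

4.8824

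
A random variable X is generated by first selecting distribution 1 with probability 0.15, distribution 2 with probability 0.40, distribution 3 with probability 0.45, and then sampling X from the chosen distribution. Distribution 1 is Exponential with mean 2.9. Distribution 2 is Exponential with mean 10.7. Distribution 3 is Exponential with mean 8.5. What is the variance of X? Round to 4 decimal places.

86.2084

Per component, 1: μ=2.9, E[X²]=16.82; 2: μ=10.7, E[X²]=228.98; 3: μ=8.5, E[X²]=144.5.
E[X] = 0.15·2.9 + 0.4·10.7 + 0.45·8.5 = 8.54.
E[X²] = 0.15·16.82 + 0.4·228.98 + 0.45·144.5 = 159.14.
Var(X) = E[X²] − (E[X])² = 159.14 − 72.9316 = 86.2084.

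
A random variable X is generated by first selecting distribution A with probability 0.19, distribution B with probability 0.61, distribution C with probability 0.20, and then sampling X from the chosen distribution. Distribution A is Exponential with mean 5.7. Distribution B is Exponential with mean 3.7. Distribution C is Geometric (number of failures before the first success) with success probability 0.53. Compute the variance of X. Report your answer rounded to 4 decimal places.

17.1681

Per component, A: μ=5.7, E[X²]=64.98; B: μ=3.7, E[X²]=27.38; C: μ=0.886792, E[X²]=2.45959.
E[X] = 0.19·5.7 + 0.61·3.7 + 0.2·0.886792 = 3.51736.
E[X²] = 0.19·64.98 + 0.61·27.38 + 0.2·2.45959 = 29.5399.
Var(X) = E[X²] − (E[X])² = 29.5399 − 12.3718 = 17.1681.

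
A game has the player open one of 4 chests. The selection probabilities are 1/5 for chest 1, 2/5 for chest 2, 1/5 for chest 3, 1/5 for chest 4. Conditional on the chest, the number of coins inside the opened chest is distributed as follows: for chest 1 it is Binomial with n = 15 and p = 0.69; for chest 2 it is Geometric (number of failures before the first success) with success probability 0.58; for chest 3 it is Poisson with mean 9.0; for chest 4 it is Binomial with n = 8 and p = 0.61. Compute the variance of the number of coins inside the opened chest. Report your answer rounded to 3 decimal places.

Per component, 1: μ=10.35, E[X²]=110.331; 2: μ=0.724138, E[X²]=1.77289; 3: μ=9, E[X²]=90; 4: μ=4.88, E[X²]=25.7176.
E[X] = 0.2·10.35 + 0.4·0.724138 + 0.2·9 + 0.2·4.88 = 5.13566.
E[X²] = 0.2·110.331 + 0.4·1.77289 + 0.2·90 + 0.2·25.7176 = 45.9189.
Var(X) = E[X²] − (E[X])² = 45.9189 − 26.375 = 19.5439.

19.544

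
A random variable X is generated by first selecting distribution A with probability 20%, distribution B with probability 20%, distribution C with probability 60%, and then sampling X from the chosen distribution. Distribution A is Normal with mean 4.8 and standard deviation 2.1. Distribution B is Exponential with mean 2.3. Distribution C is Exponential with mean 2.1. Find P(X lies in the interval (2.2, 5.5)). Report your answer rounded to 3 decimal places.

0.330

Conditional on each component, P(2.2 < X < 5.5): A: 0.522718; B: 0.292717; C: 0.2779.
By total probability, P(2.2 < X < 5.5) = 0.2·0.522718 + 0.2·0.292717 + 0.6·0.2779 = 0.329827.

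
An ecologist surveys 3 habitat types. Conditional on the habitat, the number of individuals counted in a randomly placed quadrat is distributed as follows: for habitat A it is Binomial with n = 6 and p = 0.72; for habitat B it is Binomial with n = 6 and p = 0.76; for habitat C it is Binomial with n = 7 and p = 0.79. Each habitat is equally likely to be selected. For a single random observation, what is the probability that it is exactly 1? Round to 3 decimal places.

Conditional on each habitat, P(X = 1): A: 0.00743488; B: 0.00363096; C: 0.000474287.
By total probability, P(X = 1) = 0.333333·0.00743488 + 0.333333·0.00363096 + 0.333333·0.000474287 = 0.00384671.

0.004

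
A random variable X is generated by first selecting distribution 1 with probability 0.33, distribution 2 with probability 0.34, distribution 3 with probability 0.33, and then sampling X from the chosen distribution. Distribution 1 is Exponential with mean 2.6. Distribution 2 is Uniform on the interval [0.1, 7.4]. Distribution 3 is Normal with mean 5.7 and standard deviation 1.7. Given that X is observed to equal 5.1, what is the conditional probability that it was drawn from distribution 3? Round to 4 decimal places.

Likelihoods f(5.1 | ·): 1: 0.054093; 2: 0.136986; 3: 0.220502.
Posterior ∝ prior × likelihood. Numerator for 3: 0.33·0.220502 = 0.0727655.
Normalizing constant: 0.33·0.054093 + 0.34·0.136986 + 0.33·0.220502 = 0.137192.
P(3 | observation) = 0.0727655 / 0.137192 = 0.530394.

0.5304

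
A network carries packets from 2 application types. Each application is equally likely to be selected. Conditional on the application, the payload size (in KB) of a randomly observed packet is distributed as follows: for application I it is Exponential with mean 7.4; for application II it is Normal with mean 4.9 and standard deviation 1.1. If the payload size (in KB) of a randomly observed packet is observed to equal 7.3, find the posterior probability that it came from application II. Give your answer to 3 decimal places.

0.400

Likelihoods f(7.3 | ·): I: 0.0503898; II: 0.0335602.
Posterior ∝ prior × likelihood. Numerator for II: 0.5·0.0335602 = 0.0167801.
Normalizing constant: 0.5·0.0503898 + 0.5·0.0335602 = 0.041975.
P(II | observation) = 0.0167801 / 0.041975 = 0.399764.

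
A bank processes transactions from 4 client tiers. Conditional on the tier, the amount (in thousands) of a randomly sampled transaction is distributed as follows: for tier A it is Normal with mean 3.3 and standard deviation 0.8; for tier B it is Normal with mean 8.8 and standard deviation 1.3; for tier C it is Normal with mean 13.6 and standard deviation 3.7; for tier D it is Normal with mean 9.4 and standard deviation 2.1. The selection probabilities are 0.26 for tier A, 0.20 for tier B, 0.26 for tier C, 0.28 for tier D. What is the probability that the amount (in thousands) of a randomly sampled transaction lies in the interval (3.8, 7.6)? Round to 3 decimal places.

0.171

Conditional on each tier, P(3.8 < X < 7.6): A: 0.265985; B: 0.177924; C: 0.0484015; D: 0.191853.
By total probability, P(3.8 < X < 7.6) = 0.26·0.265985 + 0.2·0.177924 + 0.26·0.0484015 + 0.28·0.191853 = 0.171044.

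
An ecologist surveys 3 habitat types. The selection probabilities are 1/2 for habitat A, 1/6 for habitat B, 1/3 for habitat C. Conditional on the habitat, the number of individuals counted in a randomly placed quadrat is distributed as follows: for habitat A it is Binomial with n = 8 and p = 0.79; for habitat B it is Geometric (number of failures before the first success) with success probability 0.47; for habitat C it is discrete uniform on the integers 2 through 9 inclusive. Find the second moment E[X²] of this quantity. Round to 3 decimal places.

33.080

For each component E[X²] = Var + (mean)², giving A: 41.2696; B: 3.67089; C: 35.5.
Overall E[X²] = 0.5·41.2696 + 0.166667·3.67089 + 0.333333·35.5 = 33.0799.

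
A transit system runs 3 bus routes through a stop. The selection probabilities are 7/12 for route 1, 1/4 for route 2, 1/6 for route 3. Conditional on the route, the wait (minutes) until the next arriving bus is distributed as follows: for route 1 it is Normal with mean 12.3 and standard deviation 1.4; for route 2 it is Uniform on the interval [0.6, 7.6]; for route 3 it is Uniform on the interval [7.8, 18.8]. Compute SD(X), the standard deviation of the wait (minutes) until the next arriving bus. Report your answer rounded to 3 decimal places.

Per component, 1: μ=12.3, E[X²]=153.25; 2: μ=4.1, E[X²]=20.8933; 3: μ=13.3, E[X²]=186.973.
E[X] = 0.583333·12.3 + 0.25·4.1 + 0.166667·13.3 = 10.4167.
E[X²] = 0.583333·153.25 + 0.25·20.8933 + 0.166667·186.973 = 125.781.
Var(X) = E[X²] − (E[X])² = 125.781 − 108.507 = 17.2744.
SD(X) = √17.2744 = 4.15625.

4.156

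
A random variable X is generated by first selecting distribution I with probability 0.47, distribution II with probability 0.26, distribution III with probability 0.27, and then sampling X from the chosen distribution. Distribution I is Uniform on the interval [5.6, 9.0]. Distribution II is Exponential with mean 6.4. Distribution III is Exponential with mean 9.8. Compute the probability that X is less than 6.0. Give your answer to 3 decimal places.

Conditional on each component, P(X < 6.0): I: 0.117647; II: 0.608394; III: 0.457868.
By total probability, P(X < 6.0) = 0.47·0.117647 + 0.26·0.608394 + 0.27·0.457868 = 0.337101.

0.337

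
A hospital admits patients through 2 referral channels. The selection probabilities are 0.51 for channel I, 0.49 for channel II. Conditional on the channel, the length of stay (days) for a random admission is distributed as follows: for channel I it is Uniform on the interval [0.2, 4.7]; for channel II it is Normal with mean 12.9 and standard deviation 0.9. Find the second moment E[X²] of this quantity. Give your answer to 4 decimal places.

For each component E[X²] = Var + (mean)², giving I: 7.69; II: 167.22.
Overall E[X²] = 0.51·7.69 + 0.49·167.22 = 85.8597.

85.8597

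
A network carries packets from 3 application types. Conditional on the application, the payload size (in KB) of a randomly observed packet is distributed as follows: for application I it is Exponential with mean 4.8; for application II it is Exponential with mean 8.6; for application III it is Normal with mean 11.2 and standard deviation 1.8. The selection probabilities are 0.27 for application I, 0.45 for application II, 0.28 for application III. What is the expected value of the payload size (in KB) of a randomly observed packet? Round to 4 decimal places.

8.3020

Component means — I: 4.8; II: 8.6; III: 11.2.
E[X] = 0.27·4.8 + 0.45·8.6 + 0.28·11.2 = 8.302.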